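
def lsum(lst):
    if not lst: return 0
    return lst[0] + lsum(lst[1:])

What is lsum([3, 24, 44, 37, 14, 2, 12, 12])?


lsum([3, 24, 44, 37, 14, 2, 12, 12]) = 3 + lsum([24, 44, 37, 14, 2, 12, 12])
lsum([24, 44, 37, 14, 2, 12, 12]) = 24 + lsum([44, 37, 14, 2, 12, 12])
lsum([44, 37, 14, 2, 12, 12]) = 44 + lsum([37, 14, 2, 12, 12])
lsum([37, 14, 2, 12, 12]) = 37 + lsum([14, 2, 12, 12])
lsum([14, 2, 12, 12]) = 14 + lsum([2, 12, 12])
lsum([2, 12, 12]) = 2 + lsum([12, 12])
lsum([12, 12]) = 12 + lsum([12])
lsum([12]) = 12 + lsum([])
lsum([]) = 0  (base case)
Total: 3 + 24 + 44 + 37 + 14 + 2 + 12 + 12 + 0 = 148

148


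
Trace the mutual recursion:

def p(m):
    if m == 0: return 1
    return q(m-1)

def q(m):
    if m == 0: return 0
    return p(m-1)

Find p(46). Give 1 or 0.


p(46) = q(45)
q(45) = p(44)
p(44) = q(43)
q(43) = p(42)
p(42) = q(41)
q(41) = p(40)
p(40) = q(39)
q(39) = p(38)
p(38) = q(37)
q(37) = p(36)
p(36) = q(35)
q(35) = p(34)
p(34) = q(33)
q(33) = p(32)
p(32) = q(31)
q(31) = p(30)
p(30) = q(29)
q(29) = p(28)
p(28) = q(27)
q(27) = p(26)
p(26) = q(25)
q(25) = p(24)
p(24) = q(23)
q(23) = p(22)
p(22) = q(21)
q(21) = p(20)
p(20) = q(19)
q(19) = p(18)
p(18) = q(17)
q(17) = p(16)
p(16) = q(15)
q(15) = p(14)
p(14) = q(13)
q(13) = p(12)
p(12) = q(11)
q(11) = p(10)
p(10) = q(9)
q(9) = p(8)
p(8) = q(7)
q(7) = p(6)
p(6) = q(5)
q(5) = p(4)
p(4) = q(3)
q(3) = p(2)
p(2) = q(1)
q(1) = p(0)
p(0) = 1  (base case)
Result: 1

1


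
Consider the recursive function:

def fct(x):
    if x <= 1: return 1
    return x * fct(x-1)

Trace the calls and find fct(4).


fct(4)
= 4 * fct(3)
= 4 * 3 * fct(2)
= 4 * 3 * 2 * fct(1)
= 4 * 3 * 2 * 1
= 24

24


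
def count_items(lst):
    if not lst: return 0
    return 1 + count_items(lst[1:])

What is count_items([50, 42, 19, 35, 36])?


count_items([50, 42, 19, 35, 36]) = 1 + count_items([42, 19, 35, 36])
count_items([42, 19, 35, 36]) = 1 + count_items([19, 35, 36])
count_items([19, 35, 36]) = 1 + count_items([35, 36])
count_items([35, 36]) = 1 + count_items([36])
count_items([36]) = 1 + count_items([])
count_items([]) = 0  (base case)
Unwinding: 1 + 1 + 1 + 1 + 1 + 0 = 5

5


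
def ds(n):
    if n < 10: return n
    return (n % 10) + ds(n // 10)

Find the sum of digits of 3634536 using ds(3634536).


ds(3634536) = 6 + ds(363453)
ds(363453) = 3 + ds(36345)
ds(36345) = 5 + ds(3634)
ds(3634) = 4 + ds(363)
ds(363) = 3 + ds(36)
ds(36) = 6 + ds(3)
ds(3) = 3  (base case)
Total: 6 + 3 + 5 + 4 + 3 + 6 + 3 = 30

30


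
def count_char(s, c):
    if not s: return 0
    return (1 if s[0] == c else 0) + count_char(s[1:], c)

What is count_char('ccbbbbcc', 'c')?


s[0]='c' == 'c' -> 1
s[0]='c' == 'c' -> 1
s[0]='b' != 'c' -> 0
s[0]='b' != 'c' -> 0
s[0]='b' != 'c' -> 0
s[0]='b' != 'c' -> 0
s[0]='c' == 'c' -> 1
s[0]='c' == 'c' -> 1
Sum: 1 + 1 + 0 + 0 + 0 + 0 + 1 + 1 = 4

4


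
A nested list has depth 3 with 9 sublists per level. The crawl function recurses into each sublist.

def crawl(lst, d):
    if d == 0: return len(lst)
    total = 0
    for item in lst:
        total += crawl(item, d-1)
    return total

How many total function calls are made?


At depth 0 (root): 1 call
At depth 1: each of 1 parents calls crawl on 9 children = 9 calls
At depth 2: each of 9 parents calls crawl on 9 children = 81 calls
At depth 3: each of 81 parents calls crawl on 9 children = 729 calls
Total: 1 + 9 + 81 + 729 = 820

820


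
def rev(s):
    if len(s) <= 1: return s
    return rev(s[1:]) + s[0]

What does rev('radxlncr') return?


rev('radxlncr') = rev('adxlncr') + 'r'
rev('adxlncr') = rev('dxlncr') + 'a'
rev('dxlncr') = rev('xlncr') + 'd'
rev('xlncr') = rev('lncr') + 'x'
rev('lncr') = rev('ncr') + 'l'
rev('ncr') = rev('cr') + 'n'
rev('cr') = rev('r') + 'c'
rev('r') = 'r'  (base case)
Concatenating: 'r' + 'c' + 'n' + 'l' + 'x' + 'd' + 'a' + 'r' = 'rcnlxdar'

rcnlxdar


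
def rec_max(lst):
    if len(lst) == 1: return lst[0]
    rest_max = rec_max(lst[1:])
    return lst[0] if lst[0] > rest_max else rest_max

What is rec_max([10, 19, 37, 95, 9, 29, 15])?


rec_max([10, 19, 37, 95, 9, 29, 15]): compare 10 with rec_max([19, 37, 95, 9, 29, 15])
rec_max([19, 37, 95, 9, 29, 15]): compare 19 with rec_max([37, 95, 9, 29, 15])
rec_max([37, 95, 9, 29, 15]): compare 37 with rec_max([95, 9, 29, 15])
rec_max([95, 9, 29, 15]): compare 95 with rec_max([9, 29, 15])
rec_max([9, 29, 15]): compare 9 with rec_max([29, 15])
rec_max([29, 15]): compare 29 with rec_max([15])
rec_max([15]) = 15  (base case)
Compare 29 with 15 -> 29
Compare 9 with 29 -> 29
Compare 95 with 29 -> 95
Compare 37 with 95 -> 95
Compare 19 with 95 -> 95
Compare 10 with 95 -> 95

95


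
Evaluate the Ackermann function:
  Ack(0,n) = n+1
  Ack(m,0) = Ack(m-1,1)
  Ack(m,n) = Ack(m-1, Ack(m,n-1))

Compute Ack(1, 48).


Ack(1, 48) = Ack(0, Ack(1, 47))
  Ack(1, 47) = Ack(0, Ack(1, 46))
    Ack(1, 46) = Ack(0, Ack(1, 45))
      Ack(1, 45) = Ack(0, Ack(1, 44))
        Ack(1, 44) = Ack(0, Ack(1, 43))
          Ack(1, 43) = Ack(0, Ack(1, 42))
          Ack(1, 42) = Ack(0, Ack(1, 41))
          Ack(1, 41) = Ack(0, Ack(1, 40))
          Ack(1, 40) = Ack(0, Ack(1, 39))
          Ack(1, 39) = Ack(0, Ack(1, 38))
          Ack(1, 38) = Ack(0, Ack(1, 37))
          Ack(1, 37) = Ack(0, Ack(1, 36))
          Ack(1, 36) = Ack(0, Ack(1, 35))
          Ack(1, 35) = Ack(0, Ack(1, 34))
          Ack(1, 34) = Ack(0, Ack(1, 33))
          Ack(1, 33) = Ack(0, Ack(1, 32))
          Ack(1, 32) = Ack(0, Ack(1, 31))
          Ack(1, 31) = Ack(0, Ack(1, 30))
          Ack(1, 30) = Ack(0, Ack(1, 29))
          Ack(1, 29) = Ack(0, Ack(1, 28))
          Ack(1, 28) = Ack(0, Ack(1, 27))
          Ack(1, 27) = Ack(0, Ack(1, 26))
          Ack(1, 26) = Ack(0, Ack(1, 25))
          Ack(1, 25) = Ack(0, Ack(1, 24))
          Ack(1, 24) = Ack(0, Ack(1, 23))
... (trace truncated)
Result: Ack(1, 48) = 50

50


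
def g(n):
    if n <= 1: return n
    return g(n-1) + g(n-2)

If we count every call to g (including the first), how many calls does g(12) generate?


Let C(n) = total calls for g(n)
C(0) = 1, C(1) = 1
C(2) = 1 + C(1) + C(0) = 1 + 1 + 1 = 3
C(3) = 1 + C(2) + C(1) = 1 + 3 + 1 = 5
C(4) = 1 + C(3) + C(2) = 1 + 5 + 3 = 9
C(5) = 1 + C(4) + C(3) = 1 + 9 + 5 = 15
C(6) = 1 + C(5) + C(4) = 1 + 15 + 9 = 25
C(7) = 1 + C(6) + C(5) = 1 + 25 + 15 = 41
C(8) = 1 + C(7) + C(6) = 1 + 41 + 25 = 67
C(9) = 1 + C(8) + C(7) = 1 + 67 + 41 = 109
C(10) = 1 + C(9) + C(8) = 1 + 109 + 67 = 177
C(11) = 1 + C(10) + C(9) = 1 + 177 + 109 = 287
C(12) = 1 + C(11) + C(10) = 1 + 287 + 177 = 465

465


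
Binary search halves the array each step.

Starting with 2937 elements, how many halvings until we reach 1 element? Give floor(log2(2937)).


2937 / 2 = 1468
1468 / 2 = 734
734 / 2 = 367
367 / 2 = 183
183 / 2 = 91
91 / 2 = 45
45 / 2 = 22
22 / 2 = 11
11 / 2 = 5
5 / 2 = 2
2 / 2 = 1
Reached 1 after 11 halvings

11


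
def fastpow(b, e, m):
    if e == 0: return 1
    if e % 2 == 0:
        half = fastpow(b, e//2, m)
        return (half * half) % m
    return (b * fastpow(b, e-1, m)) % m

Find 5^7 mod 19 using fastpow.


fastpow(5, 7, 19): e is odd, compute fastpow(5, 6, 19)
  fastpow(5, 6, 19): e is even, compute fastpow(5, 3, 19)
    fastpow(5, 3, 19): e is odd, compute fastpow(5, 2, 19)
      fastpow(5, 2, 19): e is even, compute fastpow(5, 1, 19)
        fastpow(5, 1, 19): e is odd, compute fastpow(5, 0, 19)
          fastpow(5, 0, 19) = 1
        (5 * 1) % 19 = 5
      half=5, (5*5) % 19 = 6
    (5 * 6) % 19 = 11
  half=11, (11*11) % 19 = 7
(5 * 7) % 19 = 16

16


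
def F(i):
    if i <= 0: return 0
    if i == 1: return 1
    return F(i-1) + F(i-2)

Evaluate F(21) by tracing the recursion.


Computing F(21) bottom-up:
F(0) = 0
F(1) = 1
F(2) = F(1) + F(0) = 1 + 0 = 1
F(3) = F(2) + F(1) = 1 + 1 = 2
F(4) = F(3) + F(2) = 2 + 1 = 3
F(5) = F(4) + F(3) = 3 + 2 = 5
F(6) = F(5) + F(4) = 5 + 3 = 8
F(7) = F(6) + F(5) = 8 + 5 = 13
F(8) = F(7) + F(6) = 13 + 8 = 21
F(9) = F(8) + F(7) = 21 + 13 = 34
F(10) = F(9) + F(8) = 34 + 21 = 55
F(11) = F(10) + F(9) = 55 + 34 = 89
F(12) = F(11) + F(10) = 89 + 55 = 144
F(13) = F(12) + F(11) = 144 + 89 = 233
F(14) = F(13) + F(12) = 233 + 144 = 377
F(15) = F(14) + F(13) = 377 + 233 = 610
F(16) = F(15) + F(14) = 610 + 377 = 987
F(17) = F(16) + F(15) = 987 + 610 = 1597
F(18) = F(17) + F(16) = 1597 + 987 = 2584
F(19) = F(18) + F(17) = 2584 + 1597 = 4181
F(20) = F(19) + F(18) = 4181 + 2584 = 6765
F(21) = F(20) + F(19) = 6765 + 4181 = 10946

10946


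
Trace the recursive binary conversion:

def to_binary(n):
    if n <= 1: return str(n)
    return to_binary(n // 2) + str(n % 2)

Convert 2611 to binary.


to_binary(2611) = to_binary(1305) + '1'
to_binary(1305) = to_binary(652) + '1'
to_binary(652) = to_binary(326) + '0'
to_binary(326) = to_binary(163) + '0'
to_binary(163) = to_binary(81) + '1'
to_binary(81) = to_binary(40) + '1'
to_binary(40) = to_binary(20) + '0'
to_binary(20) = to_binary(10) + '0'
to_binary(10) = to_binary(5) + '0'
to_binary(5) = to_binary(2) + '1'
to_binary(2) = to_binary(1) + '0'
to_binary(1) = '1'  (base case)
Concatenating: '1' + '0' + '1' + '0' + '0' + '0' + '1' + '1' + '0' + '0' + '1' + '1' = '101000110011'

101000110011


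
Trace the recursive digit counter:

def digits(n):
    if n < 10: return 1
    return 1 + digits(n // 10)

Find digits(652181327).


digits(652181327) = 1 + digits(65218132)
digits(65218132) = 1 + digits(6521813)
digits(6521813) = 1 + digits(652181)
digits(652181) = 1 + digits(65218)
digits(65218) = 1 + digits(6521)
digits(6521) = 1 + digits(652)
digits(652) = 1 + digits(65)
digits(65) = 1 + digits(6)
digits(6) = 1  (base case: 6 < 10)
Unwinding: 1 + 1 + 1 + 1 + 1 + 1 + 1 + 1 + 1 = 9

9


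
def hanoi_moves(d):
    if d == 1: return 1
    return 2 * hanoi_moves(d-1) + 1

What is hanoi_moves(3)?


hanoi_moves(3) = 2 * hanoi_moves(2) + 1
hanoi_moves(2) = 2 * hanoi_moves(1) + 1
hanoi_moves(1) = 1  (base case)
hanoi_moves(2) = 2 * 1 + 1 = 3
hanoi_moves(3) = 2 * 3 + 1 = 7

7


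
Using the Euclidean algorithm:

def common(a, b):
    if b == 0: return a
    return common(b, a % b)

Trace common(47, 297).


common(47, 297) = common(297, 47)
common(297, 47) = common(47, 15)
common(47, 15) = common(15, 2)
common(15, 2) = common(2, 1)
common(2, 1) = common(1, 0)
common(1, 0) = 1  (base case)

1


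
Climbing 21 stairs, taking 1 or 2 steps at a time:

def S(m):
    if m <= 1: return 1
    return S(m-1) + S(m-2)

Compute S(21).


Building up from base cases:
S(0) = 1
S(1) = 1
S(2) = S(1) + S(0) = 1 + 1 = 2
S(3) = S(2) + S(1) = 2 + 1 = 3
S(4) = S(3) + S(2) = 3 + 2 = 5
S(5) = S(4) + S(3) = 5 + 3 = 8
S(6) = S(5) + S(4) = 8 + 5 = 13
S(7) = S(6) + S(5) = 13 + 8 = 21
S(8) = S(7) + S(6) = 21 + 13 = 34
S(9) = S(8) + S(7) = 34 + 21 = 55
S(10) = S(9) + S(8) = 55 + 34 = 89
S(11) = S(10) + S(9) = 89 + 55 = 144
S(12) = S(11) + S(10) = 144 + 89 = 233
S(13) = S(12) + S(11) = 233 + 144 = 377
S(14) = S(13) + S(12) = 377 + 233 = 610
S(15) = S(14) + S(13) = 610 + 377 = 987
S(16) = S(15) + S(14) = 987 + 610 = 1597
S(17) = S(16) + S(15) = 1597 + 987 = 2584
S(18) = S(17) + S(16) = 2584 + 1597 = 4181
S(19) = S(18) + S(17) = 4181 + 2584 = 6765
S(20) = S(19) + S(18) = 6765 + 4181 = 10946
S(21) = S(20) + S(19) = 10946 + 6765 = 17711

17711


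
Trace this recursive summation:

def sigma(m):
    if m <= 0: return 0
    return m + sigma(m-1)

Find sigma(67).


sigma(67)
= 67 + 66 + 65 + 64 + 63 + 62 + 61 + 60 + 59 + 58 + 57 + 56 + 55 + 54 + 53 + 52 + 51 + 50 + 49 + 48 + 47 + 46 + 45 + 44 + 43 + 42 + 41 + 40 + 39 + 38 + 37 + 36 + 35 + 34 + 33 + 32 + 31 + 30 + 29 + 28 + 27 + 26 + 25 + 24 + 23 + 22 + 21 + 20 + 19 + 18 + 17 + 16 + 15 + 14 + 13 + 12 + 11 + 10 + 9 + 8 + 7 + 6 + 5 + 4 + 3 + 2 + 1 + sigma(0)
= 67 + 66 + 65 + 64 + 63 + 62 + 61 + 60 + 59 + 58 + 57 + 56 + 55 + 54 + 53 + 52 + 51 + 50 + 49 + 48 + 47 + 46 + 45 + 44 + 43 + 42 + 41 + 40 + 39 + 38 + 37 + 36 + 35 + 34 + 33 + 32 + 31 + 30 + 29 + 28 + 27 + 26 + 25 + 24 + 23 + 22 + 21 + 20 + 19 + 18 + 17 + 16 + 15 + 14 + 13 + 12 + 11 + 10 + 9 + 8 + 7 + 6 + 5 + 4 + 3 + 2 + 1 + 0
= 2278

2278


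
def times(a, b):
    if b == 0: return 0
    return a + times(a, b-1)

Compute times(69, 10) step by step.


times(69, 10) = 69 + times(69, 9)
times(69, 9) = 69 + times(69, 8)
times(69, 8) = 69 + times(69, 7)
times(69, 7) = 69 + times(69, 6)
times(69, 6) = 69 + times(69, 5)
times(69, 5) = 69 + times(69, 4)
times(69, 4) = 69 + times(69, 3)
times(69, 3) = 69 + times(69, 2)
times(69, 2) = 69 + times(69, 1)
times(69, 1) = 69 + times(69, 0)
times(69, 0) = 0  (base case)
Total: 69 + 69 + 69 + 69 + 69 + 69 + 69 + 69 + 69 + 69 + 0 = 690

690


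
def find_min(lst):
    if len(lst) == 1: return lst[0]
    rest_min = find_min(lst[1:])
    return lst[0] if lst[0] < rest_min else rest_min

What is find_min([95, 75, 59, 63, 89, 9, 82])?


find_min([95, 75, 59, 63, 89, 9, 82]): compare 95 with find_min([75, 59, 63, 89, 9, 82])
find_min([75, 59, 63, 89, 9, 82]): compare 75 with find_min([59, 63, 89, 9, 82])
find_min([59, 63, 89, 9, 82]): compare 59 with find_min([63, 89, 9, 82])
find_min([63, 89, 9, 82]): compare 63 with find_min([89, 9, 82])
find_min([89, 9, 82]): compare 89 with find_min([9, 82])
find_min([9, 82]): compare 9 with find_min([82])
find_min([82]) = 82  (base case)
Compare 9 with 82 -> 9
Compare 89 with 9 -> 9
Compare 63 with 9 -> 9
Compare 59 with 9 -> 9
Compare 75 with 9 -> 9
Compare 95 with 9 -> 9

9


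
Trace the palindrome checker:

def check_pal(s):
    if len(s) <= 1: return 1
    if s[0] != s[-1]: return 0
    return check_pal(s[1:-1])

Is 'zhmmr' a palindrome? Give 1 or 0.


check_pal('zhmmr'): s[0]='z' != s[-1]='r' -> return 0
Result: 0 (not a palindrome)

0


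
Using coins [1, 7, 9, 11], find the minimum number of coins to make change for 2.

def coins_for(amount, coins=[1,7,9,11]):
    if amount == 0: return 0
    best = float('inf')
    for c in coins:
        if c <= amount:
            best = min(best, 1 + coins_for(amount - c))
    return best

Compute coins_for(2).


Building up with DP:
coins_for(0) = 0
coins_for(1) = min(1+coins_for(0)=1+0=1) = 1
coins_for(2) = min(1+coins_for(1)=1+1=2) = 2

2


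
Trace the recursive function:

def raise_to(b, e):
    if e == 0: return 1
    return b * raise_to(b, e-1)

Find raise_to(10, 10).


raise_to(10, 10)
= 10 * raise_to(10, 9)
= 10 * 10 * raise_to(10, 8)
= 10 * 10 * 10 * raise_to(10, 7)
= 10 * 10 * 10 * 10 * raise_to(10, 6)
= 10 * 10 * 10 * 10 * 10 * raise_to(10, 5)
= 10 * 10 * 10 * 10 * 10 * 10 * raise_to(10, 4)
= 10 * 10 * 10 * 10 * 10 * 10 * 10 * raise_to(10, 3)
= 10 * 10 * 10 * 10 * 10 * 10 * 10 * 10 * raise_to(10, 2)
= 10 * 10 * 10 * 10 * 10 * 10 * 10 * 10 * 10 * raise_to(10, 1)
= 10 * 10 * 10 * 10 * 10 * 10 * 10 * 10 * 10 * 10 * raise_to(10, 0)
= 10 * 10 * 10 * 10 * 10 * 10 * 10 * 10 * 10 * 10 * 1
= 10000000000

10000000000


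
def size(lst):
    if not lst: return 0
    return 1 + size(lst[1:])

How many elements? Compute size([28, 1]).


size([28, 1]) = 1 + size([1])
size([1]) = 1 + size([])
size([]) = 0  (base case)
Unwinding: 1 + 1 + 0 = 2

2


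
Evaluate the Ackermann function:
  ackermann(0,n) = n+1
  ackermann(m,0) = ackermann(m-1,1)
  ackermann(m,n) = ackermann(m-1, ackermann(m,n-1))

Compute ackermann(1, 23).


ackermann(1, 23) = ackermann(0, ackermann(1, 22))
  ackermann(1, 22) = ackermann(0, ackermann(1, 21))
    ackermann(1, 21) = ackermann(0, ackermann(1, 20))
      ackermann(1, 20) = ackermann(0, ackermann(1, 19))
        ackermann(1, 19) = ackermann(0, ackermann(1, 18))
          ackermann(1, 18) = ackermann(0, ackermann(1, 17))
          ackermann(1, 17) = ackermann(0, ackermann(1, 16))
          ackermann(1, 16) = ackermann(0, ackermann(1, 15))
          ackermann(1, 15) = ackermann(0, ackermann(1, 14))
          ackermann(1, 14) = ackermann(0, ackermann(1, 13))
          ackermann(1, 13) = ackermann(0, ackermann(1, 12))
          ackermann(1, 12) = ackermann(0, ackermann(1, 11))
          ackermann(1, 11) = ackermann(0, ackermann(1, 10))
          ackermann(1, 10) = ackermann(0, ackermann(1, 9))
          ackermann(1, 9) = ackermann(0, ackermann(1, 8))
          ackermann(1, 8) = ackermann(0, ackermann(1, 7))
          ackermann(1, 7) = ackermann(0, ackermann(1, 6))
          ackermann(1, 6) = ackermann(0, ackermann(1, 5))
          ackermann(1, 5) = ackermann(0, ackermann(1, 4))
          ackermann(1, 4) = ackermann(0, ackermann(1, 3))
          ackermann(1, 3) = ackermann(0, ackermann(1, 2))
          ackermann(1, 2) = ackermann(0, ackermann(1, 1))
          ackermann(1, 1) = ackermann(0, ackermann(1, 0))
          ackermann(1, 0) = ackermann(0, 1)
          ackermann(0, 1) = 2
... (trace truncated)
Result: ackermann(1, 23) = 25

25


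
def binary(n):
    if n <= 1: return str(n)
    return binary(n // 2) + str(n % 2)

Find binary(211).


binary(211) = binary(105) + '1'
binary(105) = binary(52) + '1'
binary(52) = binary(26) + '0'
binary(26) = binary(13) + '0'
binary(13) = binary(6) + '1'
binary(6) = binary(3) + '0'
binary(3) = binary(1) + '1'
binary(1) = '1'  (base case)
Concatenating: '1' + '1' + '0' + '1' + '0' + '0' + '1' + '1' = '11010011'

11010011


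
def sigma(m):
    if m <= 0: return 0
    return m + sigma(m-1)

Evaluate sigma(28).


sigma(28)
= 28 + 27 + 26 + 25 + 24 + 23 + 22 + 21 + 20 + 19 + 18 + 17 + 16 + 15 + 14 + 13 + 12 + 11 + 10 + 9 + 8 + 7 + 6 + 5 + 4 + 3 + 2 + 1 + sigma(0)
= 28 + 27 + 26 + 25 + 24 + 23 + 22 + 21 + 20 + 19 + 18 + 17 + 16 + 15 + 14 + 13 + 12 + 11 + 10 + 9 + 8 + 7 + 6 + 5 + 4 + 3 + 2 + 1 + 0
= 406

406


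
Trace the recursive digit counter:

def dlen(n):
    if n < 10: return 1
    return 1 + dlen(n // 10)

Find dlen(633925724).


dlen(633925724) = 1 + dlen(63392572)
dlen(63392572) = 1 + dlen(6339257)
dlen(6339257) = 1 + dlen(633925)
dlen(633925) = 1 + dlen(63392)
dlen(63392) = 1 + dlen(6339)
dlen(6339) = 1 + dlen(633)
dlen(633) = 1 + dlen(63)
dlen(63) = 1 + dlen(6)
dlen(6) = 1  (base case: 6 < 10)
Unwinding: 1 + 1 + 1 + 1 + 1 + 1 + 1 + 1 + 1 = 9

9


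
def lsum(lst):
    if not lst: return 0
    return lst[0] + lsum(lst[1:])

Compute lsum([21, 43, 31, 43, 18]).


lsum([21, 43, 31, 43, 18]) = 21 + lsum([43, 31, 43, 18])
lsum([43, 31, 43, 18]) = 43 + lsum([31, 43, 18])
lsum([31, 43, 18]) = 31 + lsum([43, 18])
lsum([43, 18]) = 43 + lsum([18])
lsum([18]) = 18 + lsum([])
lsum([]) = 0  (base case)
Total: 21 + 43 + 31 + 43 + 18 + 0 = 156

156


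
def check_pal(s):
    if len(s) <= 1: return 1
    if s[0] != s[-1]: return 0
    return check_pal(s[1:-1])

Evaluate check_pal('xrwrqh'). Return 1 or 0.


check_pal('xrwrqh'): s[0]='x' != s[-1]='h' -> return 0
Result: 0 (not a palindrome)

0


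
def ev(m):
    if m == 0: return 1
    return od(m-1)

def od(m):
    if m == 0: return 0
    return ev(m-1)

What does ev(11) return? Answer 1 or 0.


ev(11) = od(10)
od(10) = ev(9)
ev(9) = od(8)
od(8) = ev(7)
ev(7) = od(6)
od(6) = ev(5)
ev(5) = od(4)
od(4) = ev(3)
ev(3) = od(2)
od(2) = ev(1)
ev(1) = od(0)
od(0) = 0  (base case)
Result: 0

0


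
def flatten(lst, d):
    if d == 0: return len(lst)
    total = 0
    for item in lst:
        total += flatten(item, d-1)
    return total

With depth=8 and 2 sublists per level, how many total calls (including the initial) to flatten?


At depth 0 (root): 1 call
At depth 1: each of 1 parents calls flatten on 2 children = 2 calls
At depth 2: each of 2 parents calls flatten on 2 children = 4 calls
At depth 3: each of 4 parents calls flatten on 2 children = 8 calls
At depth 4: each of 8 parents calls flatten on 2 children = 16 calls
At depth 5: each of 16 parents calls flatten on 2 children = 32 calls
At depth 6: each of 32 parents calls flatten on 2 children = 64 calls
At depth 7: each of 64 parents calls flatten on 2 children = 128 calls
At depth 8: each of 128 parents calls flatten on 2 children = 256 calls
Total: 1 + 2 + 4 + 8 + 16 + 32 + 64 + 128 + 256 = 511

511


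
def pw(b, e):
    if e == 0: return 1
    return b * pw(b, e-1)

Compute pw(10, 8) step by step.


pw(10, 8)
= 10 * pw(10, 7)
= 10 * 10 * pw(10, 6)
= 10 * 10 * 10 * pw(10, 5)
= 10 * 10 * 10 * 10 * pw(10, 4)
= 10 * 10 * 10 * 10 * 10 * pw(10, 3)
= 10 * 10 * 10 * 10 * 10 * 10 * pw(10, 2)
= 10 * 10 * 10 * 10 * 10 * 10 * 10 * pw(10, 1)
= 10 * 10 * 10 * 10 * 10 * 10 * 10 * 10 * pw(10, 0)
= 10 * 10 * 10 * 10 * 10 * 10 * 10 * 10 * 1
= 100000000

100000000


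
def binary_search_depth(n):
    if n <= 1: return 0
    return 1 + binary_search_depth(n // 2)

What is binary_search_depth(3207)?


3207 / 2 = 1603
1603 / 2 = 801
801 / 2 = 400
400 / 2 = 200
200 / 2 = 100
100 / 2 = 50
50 / 2 = 25
25 / 2 = 12
12 / 2 = 6
6 / 2 = 3
3 / 2 = 1
Reached 1 after 11 halvings

11


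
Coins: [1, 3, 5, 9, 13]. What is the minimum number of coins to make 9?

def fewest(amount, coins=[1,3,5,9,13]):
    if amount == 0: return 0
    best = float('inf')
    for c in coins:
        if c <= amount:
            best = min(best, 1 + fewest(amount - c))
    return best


Building up with DP:
fewest(0) = 0
fewest(1) = min(1+fewest(0)=1+0=1) = 1
fewest(2) = min(1+fewest(1)=1+1=2) = 2
fewest(3) = min(1+fewest(2)=1+2=3, 1+fewest(0)=1+0=1) = 1
fewest(4) = min(1+fewest(3)=1+1=2, 1+fewest(1)=1+1=2) = 2
fewest(5) = min(1+fewest(4)=1+2=3, 1+fewest(2)=1+2=3, 1+fewest(0)=1+0=1) = 1
fewest(6) = min(1+fewest(5)=1+1=2, 1+fewest(3)=1+1=2, 1+fewest(1)=1+1=2) = 2
fewest(7) = min(1+fewest(6)=1+2=3, 1+fewest(4)=1+2=3, 1+fewest(2)=1+2=3) = 3
fewest(8) = min(1+fewest(7)=1+3=4, 1+fewest(5)=1+1=2, 1+fewest(3)=1+1=2) = 2
fewest(9) = min(1+fewest(8)=1+2=3, 1+fewest(6)=1+2=3, 1+fewest(4)=1+2=3, 1+fewest(0)=1+0=1) = 1

1


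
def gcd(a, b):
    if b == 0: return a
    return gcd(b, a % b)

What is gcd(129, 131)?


gcd(129, 131) = gcd(131, 129)
gcd(131, 129) = gcd(129, 2)
gcd(129, 2) = gcd(2, 1)
gcd(2, 1) = gcd(1, 0)
gcd(1, 0) = 1  (base case)

1


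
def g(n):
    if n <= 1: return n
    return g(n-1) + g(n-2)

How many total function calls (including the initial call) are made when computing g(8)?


Let C(n) = total calls for g(n)
C(0) = 1, C(1) = 1
C(2) = 1 + C(1) + C(0) = 1 + 1 + 1 = 3
C(3) = 1 + C(2) + C(1) = 1 + 3 + 1 = 5
C(4) = 1 + C(3) + C(2) = 1 + 5 + 3 = 9
C(5) = 1 + C(4) + C(3) = 1 + 9 + 5 = 15
C(6) = 1 + C(5) + C(4) = 1 + 15 + 9 = 25
C(7) = 1 + C(6) + C(5) = 1 + 25 + 15 = 41
C(8) = 1 + C(7) + C(6) = 1 + 41 + 25 = 67

67


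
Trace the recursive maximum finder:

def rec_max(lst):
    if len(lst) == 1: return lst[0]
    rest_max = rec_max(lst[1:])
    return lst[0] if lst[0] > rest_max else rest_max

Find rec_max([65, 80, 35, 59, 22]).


rec_max([65, 80, 35, 59, 22]): compare 65 with rec_max([80, 35, 59, 22])
rec_max([80, 35, 59, 22]): compare 80 with rec_max([35, 59, 22])
rec_max([35, 59, 22]): compare 35 with rec_max([59, 22])
rec_max([59, 22]): compare 59 with rec_max([22])
rec_max([22]) = 22  (base case)
Compare 59 with 22 -> 59
Compare 35 with 59 -> 59
Compare 80 with 59 -> 80
Compare 65 with 80 -> 80

80


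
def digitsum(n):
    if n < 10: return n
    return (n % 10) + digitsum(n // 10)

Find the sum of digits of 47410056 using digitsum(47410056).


digitsum(47410056) = 6 + digitsum(4741005)
digitsum(4741005) = 5 + digitsum(474100)
digitsum(474100) = 0 + digitsum(47410)
digitsum(47410) = 0 + digitsum(4741)
digitsum(4741) = 1 + digitsum(474)
digitsum(474) = 4 + digitsum(47)
digitsum(47) = 7 + digitsum(4)
digitsum(4) = 4  (base case)
Total: 6 + 5 + 0 + 0 + 1 + 4 + 7 + 4 = 27

27


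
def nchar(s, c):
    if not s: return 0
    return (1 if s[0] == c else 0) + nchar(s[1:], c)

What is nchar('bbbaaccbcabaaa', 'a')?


s[0]='b' != 'a' -> 0
s[0]='b' != 'a' -> 0
s[0]='b' != 'a' -> 0
s[0]='a' == 'a' -> 1
s[0]='a' == 'a' -> 1
s[0]='c' != 'a' -> 0
s[0]='c' != 'a' -> 0
s[0]='b' != 'a' -> 0
s[0]='c' != 'a' -> 0
s[0]='a' == 'a' -> 1
s[0]='b' != 'a' -> 0
s[0]='a' == 'a' -> 1
s[0]='a' == 'a' -> 1
s[0]='a' == 'a' -> 1
Sum: 0 + 0 + 0 + 1 + 1 + 0 + 0 + 0 + 0 + 1 + 0 + 1 + 1 + 1 = 6

6


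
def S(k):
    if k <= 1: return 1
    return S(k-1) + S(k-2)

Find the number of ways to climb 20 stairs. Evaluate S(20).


Building up from base cases:
S(0) = 1
S(1) = 1
S(2) = S(1) + S(0) = 1 + 1 = 2
S(3) = S(2) + S(1) = 2 + 1 = 3
S(4) = S(3) + S(2) = 3 + 2 = 5
S(5) = S(4) + S(3) = 5 + 3 = 8
S(6) = S(5) + S(4) = 8 + 5 = 13
S(7) = S(6) + S(5) = 13 + 8 = 21
S(8) = S(7) + S(6) = 21 + 13 = 34
S(9) = S(8) + S(7) = 34 + 21 = 55
S(10) = S(9) + S(8) = 55 + 34 = 89
S(11) = S(10) + S(9) = 89 + 55 = 144
S(12) = S(11) + S(10) = 144 + 89 = 233
S(13) = S(12) + S(11) = 233 + 144 = 377
S(14) = S(13) + S(12) = 377 + 233 = 610
S(15) = S(14) + S(13) = 610 + 377 = 987
S(16) = S(15) + S(14) = 987 + 610 = 1597
S(17) = S(16) + S(15) = 1597 + 987 = 2584
S(18) = S(17) + S(16) = 2584 + 1597 = 4181
S(19) = S(18) + S(17) = 4181 + 2584 = 6765
S(20) = S(19) + S(18) = 6765 + 4181 = 10946

10946


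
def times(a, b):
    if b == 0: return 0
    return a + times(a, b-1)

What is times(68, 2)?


times(68, 2) = 68 + times(68, 1)
times(68, 1) = 68 + times(68, 0)
times(68, 0) = 0  (base case)
Total: 68 + 68 + 0 = 136

136


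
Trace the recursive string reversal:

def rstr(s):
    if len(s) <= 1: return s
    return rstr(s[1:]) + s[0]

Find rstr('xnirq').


rstr('xnirq') = rstr('nirq') + 'x'
rstr('nirq') = rstr('irq') + 'n'
rstr('irq') = rstr('rq') + 'i'
rstr('rq') = rstr('q') + 'r'
rstr('q') = 'q'  (base case)
Concatenating: 'q' + 'r' + 'i' + 'n' + 'x' = 'qrinx'

qrinx


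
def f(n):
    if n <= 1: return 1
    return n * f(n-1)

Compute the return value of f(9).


f(9)
= 9 * f(8)
= 9 * 8 * f(7)
= 9 * 8 * 7 * f(6)
= 9 * 8 * 7 * 6 * f(5)
= 9 * 8 * 7 * 6 * 5 * f(4)
= 9 * 8 * 7 * 6 * 5 * 4 * f(3)
= 9 * 8 * 7 * 6 * 5 * 4 * 3 * f(2)
= 9 * 8 * 7 * 6 * 5 * 4 * 3 * 2 * f(1)
= 9 * 8 * 7 * 6 * 5 * 4 * 3 * 2 * 1
= 362880

362880


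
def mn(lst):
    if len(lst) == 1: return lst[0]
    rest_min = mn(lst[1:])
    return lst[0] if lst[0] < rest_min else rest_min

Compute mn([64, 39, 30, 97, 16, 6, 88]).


mn([64, 39, 30, 97, 16, 6, 88]): compare 64 with mn([39, 30, 97, 16, 6, 88])
mn([39, 30, 97, 16, 6, 88]): compare 39 with mn([30, 97, 16, 6, 88])
mn([30, 97, 16, 6, 88]): compare 30 with mn([97, 16, 6, 88])
mn([97, 16, 6, 88]): compare 97 with mn([16, 6, 88])
mn([16, 6, 88]): compare 16 with mn([6, 88])
mn([6, 88]): compare 6 with mn([88])
mn([88]) = 88  (base case)
Compare 6 with 88 -> 6
Compare 16 with 6 -> 6
Compare 97 with 6 -> 6
Compare 30 with 6 -> 6
Compare 39 with 6 -> 6
Compare 64 with 6 -> 6

6


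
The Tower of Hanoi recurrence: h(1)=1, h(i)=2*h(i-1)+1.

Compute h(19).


h(19) = 2 * h(18) + 1
h(18) = 2 * h(17) + 1
h(17) = 2 * h(16) + 1
h(16) = 2 * h(15) + 1
h(15) = 2 * h(14) + 1
h(14) = 2 * h(13) + 1
h(13) = 2 * h(12) + 1
h(12) = 2 * h(11) + 1
h(11) = 2 * h(10) + 1
h(10) = 2 * h(9) + 1
h(9) = 2 * h(8) + 1
h(8) = 2 * h(7) + 1
h(7) = 2 * h(6) + 1
h(6) = 2 * h(5) + 1
h(5) = 2 * h(4) + 1
h(4) = 2 * h(3) + 1
h(3) = 2 * h(2) + 1
h(2) = 2 * h(1) + 1
h(1) = 1  (base case)
h(2) = 2 * 1 + 1 = 3
h(3) = 2 * 3 + 1 = 7
h(4) = 2 * 7 + 1 = 15
h(5) = 2 * 15 + 1 = 31
h(6) = 2 * 31 + 1 = 63
h(7) = 2 * 63 + 1 = 127
h(8) = 2 * 127 + 1 = 255
h(9) = 2 * 255 + 1 = 511
h(10) = 2 * 511 + 1 = 1023
h(11) = 2 * 1023 + 1 = 2047
h(12) = 2 * 2047 + 1 = 4095
h(13) = 2 * 4095 + 1 = 8191
h(14) = 2 * 8191 + 1 = 16383
h(15) = 2 * 16383 + 1 = 32767
h(16) = 2 * 32767 + 1 = 65535
h(17) = 2 * 65535 + 1 = 131071
h(18) = 2 * 131071 + 1 = 262143
h(19) = 2 * 262143 + 1 = 524287

524287


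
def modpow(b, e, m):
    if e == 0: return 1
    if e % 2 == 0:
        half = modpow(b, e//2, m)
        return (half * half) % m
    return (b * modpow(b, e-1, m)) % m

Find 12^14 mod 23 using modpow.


modpow(12, 14, 23): e is even, compute modpow(12, 7, 23)
  modpow(12, 7, 23): e is odd, compute modpow(12, 6, 23)
    modpow(12, 6, 23): e is even, compute modpow(12, 3, 23)
      modpow(12, 3, 23): e is odd, compute modpow(12, 2, 23)
        modpow(12, 2, 23): e is even, compute modpow(12, 1, 23)
          modpow(12, 1, 23): e is odd, compute modpow(12, 0, 23)
          modpow(12, 0, 23) = 1
          (12 * 1) % 23 = 12
        half=12, (12*12) % 23 = 6
      (12 * 6) % 23 = 3
    half=3, (3*3) % 23 = 9
  (12 * 9) % 23 = 16
half=16, (16*16) % 23 = 3

3


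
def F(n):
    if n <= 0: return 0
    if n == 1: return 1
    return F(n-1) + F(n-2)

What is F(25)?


Computing F(25) bottom-up:
F(0) = 0
F(1) = 1
F(2) = F(1) + F(0) = 1 + 0 = 1
F(3) = F(2) + F(1) = 1 + 1 = 2
F(4) = F(3) + F(2) = 2 + 1 = 3
F(5) = F(4) + F(3) = 3 + 2 = 5
F(6) = F(5) + F(4) = 5 + 3 = 8
F(7) = F(6) + F(5) = 8 + 5 = 13
F(8) = F(7) + F(6) = 13 + 8 = 21
F(9) = F(8) + F(7) = 21 + 13 = 34
F(10) = F(9) + F(8) = 34 + 21 = 55
F(11) = F(10) + F(9) = 55 + 34 = 89
F(12) = F(11) + F(10) = 89 + 55 = 144
F(13) = F(12) + F(11) = 144 + 89 = 233
F(14) = F(13) + F(12) = 233 + 144 = 377
F(15) = F(14) + F(13) = 377 + 233 = 610
F(16) = F(15) + F(14) = 610 + 377 = 987
F(17) = F(16) + F(15) = 987 + 610 = 1597
F(18) = F(17) + F(16) = 1597 + 987 = 2584
F(19) = F(18) + F(17) = 2584 + 1597 = 4181
F(20) = F(19) + F(18) = 4181 + 2584 = 6765
F(21) = F(20) + F(19) = 6765 + 4181 = 10946
F(22) = F(21) + F(20) = 10946 + 6765 = 17711
F(23) = F(22) + F(21) = 17711 + 10946 = 28657
F(24) = F(23) + F(22) = 28657 + 17711 = 46368
F(25) = F(24) + F(23) = 46368 + 28657 = 75025

75025


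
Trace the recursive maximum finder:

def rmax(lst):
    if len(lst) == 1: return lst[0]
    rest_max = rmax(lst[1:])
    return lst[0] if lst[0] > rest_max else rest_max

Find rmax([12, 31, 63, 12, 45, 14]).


rmax([12, 31, 63, 12, 45, 14]): compare 12 with rmax([31, 63, 12, 45, 14])
rmax([31, 63, 12, 45, 14]): compare 31 with rmax([63, 12, 45, 14])
rmax([63, 12, 45, 14]): compare 63 with rmax([12, 45, 14])
rmax([12, 45, 14]): compare 12 with rmax([45, 14])
rmax([45, 14]): compare 45 with rmax([14])
rmax([14]) = 14  (base case)
Compare 45 with 14 -> 45
Compare 12 with 45 -> 45
Compare 63 with 45 -> 63
Compare 31 with 63 -> 63
Compare 12 with 63 -> 63

63


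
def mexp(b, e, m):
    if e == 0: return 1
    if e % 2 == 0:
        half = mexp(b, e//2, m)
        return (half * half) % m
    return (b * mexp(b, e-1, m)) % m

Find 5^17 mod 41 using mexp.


mexp(5, 17, 41): e is odd, compute mexp(5, 16, 41)
  mexp(5, 16, 41): e is even, compute mexp(5, 8, 41)
    mexp(5, 8, 41): e is even, compute mexp(5, 4, 41)
      mexp(5, 4, 41): e is even, compute mexp(5, 2, 41)
        mexp(5, 2, 41): e is even, compute mexp(5, 1, 41)
          mexp(5, 1, 41): e is odd, compute mexp(5, 0, 41)
          mexp(5, 0, 41) = 1
          (5 * 1) % 41 = 5
        half=5, (5*5) % 41 = 25
      half=25, (25*25) % 41 = 10
    half=10, (10*10) % 41 = 18
  half=18, (18*18) % 41 = 37
(5 * 37) % 41 = 21

21


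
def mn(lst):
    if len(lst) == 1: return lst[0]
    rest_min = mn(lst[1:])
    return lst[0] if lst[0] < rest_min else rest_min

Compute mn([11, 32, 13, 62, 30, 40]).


mn([11, 32, 13, 62, 30, 40]): compare 11 with mn([32, 13, 62, 30, 40])
mn([32, 13, 62, 30, 40]): compare 32 with mn([13, 62, 30, 40])
mn([13, 62, 30, 40]): compare 13 with mn([62, 30, 40])
mn([62, 30, 40]): compare 62 with mn([30, 40])
mn([30, 40]): compare 30 with mn([40])
mn([40]) = 40  (base case)
Compare 30 with 40 -> 30
Compare 62 with 30 -> 30
Compare 13 with 30 -> 13
Compare 32 with 13 -> 13
Compare 11 with 13 -> 11

11


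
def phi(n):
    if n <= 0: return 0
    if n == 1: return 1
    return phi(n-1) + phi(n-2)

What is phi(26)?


Computing phi(26) bottom-up:
phi(0) = 0
phi(1) = 1
phi(2) = phi(1) + phi(0) = 1 + 0 = 1
phi(3) = phi(2) + phi(1) = 1 + 1 = 2
phi(4) = phi(3) + phi(2) = 2 + 1 = 3
phi(5) = phi(4) + phi(3) = 3 + 2 = 5
phi(6) = phi(5) + phi(4) = 5 + 3 = 8
phi(7) = phi(6) + phi(5) = 8 + 5 = 13
phi(8) = phi(7) + phi(6) = 13 + 8 = 21
phi(9) = phi(8) + phi(7) = 21 + 13 = 34
phi(10) = phi(9) + phi(8) = 34 + 21 = 55
phi(11) = phi(10) + phi(9) = 55 + 34 = 89
phi(12) = phi(11) + phi(10) = 89 + 55 = 144
phi(13) = phi(12) + phi(11) = 144 + 89 = 233
phi(14) = phi(13) + phi(12) = 233 + 144 = 377
phi(15) = phi(14) + phi(13) = 377 + 233 = 610
phi(16) = phi(15) + phi(14) = 610 + 377 = 987
phi(17) = phi(16) + phi(15) = 987 + 610 = 1597
phi(18) = phi(17) + phi(16) = 1597 + 987 = 2584
phi(19) = phi(18) + phi(17) = 2584 + 1597 = 4181
phi(20) = phi(19) + phi(18) = 4181 + 2584 = 6765
phi(21) = phi(20) + phi(19) = 6765 + 4181 = 10946
phi(22) = phi(21) + phi(20) = 10946 + 6765 = 17711
phi(23) = phi(22) + phi(21) = 17711 + 10946 = 28657
phi(24) = phi(23) + phi(22) = 28657 + 17711 = 46368
phi(25) = phi(24) + phi(23) = 46368 + 28657 = 75025
phi(26) = phi(25) + phi(24) = 75025 + 46368 = 121393

121393


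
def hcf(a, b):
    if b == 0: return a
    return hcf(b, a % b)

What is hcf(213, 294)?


hcf(213, 294) = hcf(294, 213)
hcf(294, 213) = hcf(213, 81)
hcf(213, 81) = hcf(81, 51)
hcf(81, 51) = hcf(51, 30)
hcf(51, 30) = hcf(30, 21)
hcf(30, 21) = hcf(21, 9)
hcf(21, 9) = hcf(9, 3)
hcf(9, 3) = hcf(3, 0)
hcf(3, 0) = 3  (base case)

3


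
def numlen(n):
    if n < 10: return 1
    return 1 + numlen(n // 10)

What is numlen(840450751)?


numlen(840450751) = 1 + numlen(84045075)
numlen(84045075) = 1 + numlen(8404507)
numlen(8404507) = 1 + numlen(840450)
numlen(840450) = 1 + numlen(84045)
numlen(84045) = 1 + numlen(8404)
numlen(8404) = 1 + numlen(840)
numlen(840) = 1 + numlen(84)
numlen(84) = 1 + numlen(8)
numlen(8) = 1  (base case: 8 < 10)
Unwinding: 1 + 1 + 1 + 1 + 1 + 1 + 1 + 1 + 1 = 9

9


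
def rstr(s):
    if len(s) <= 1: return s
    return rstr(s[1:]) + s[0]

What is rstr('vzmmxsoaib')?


rstr('vzmmxsoaib') = rstr('zmmxsoaib') + 'v'
rstr('zmmxsoaib') = rstr('mmxsoaib') + 'z'
rstr('mmxsoaib') = rstr('mxsoaib') + 'm'
rstr('mxsoaib') = rstr('xsoaib') + 'm'
rstr('xsoaib') = rstr('soaib') + 'x'
rstr('soaib') = rstr('oaib') + 's'
rstr('oaib') = rstr('aib') + 'o'
rstr('aib') = rstr('ib') + 'a'
rstr('ib') = rstr('b') + 'i'
rstr('b') = 'b'  (base case)
Concatenating: 'b' + 'i' + 'a' + 'o' + 's' + 'x' + 'm' + 'm' + 'z' + 'v' = 'biaosxmmzv'

biaosxmmzv


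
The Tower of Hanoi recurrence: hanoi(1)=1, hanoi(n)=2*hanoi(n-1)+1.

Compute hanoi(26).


hanoi(26) = 2 * hanoi(25) + 1
hanoi(25) = 2 * hanoi(24) + 1
hanoi(24) = 2 * hanoi(23) + 1
hanoi(23) = 2 * hanoi(22) + 1
hanoi(22) = 2 * hanoi(21) + 1
hanoi(21) = 2 * hanoi(20) + 1
hanoi(20) = 2 * hanoi(19) + 1
hanoi(19) = 2 * hanoi(18) + 1
hanoi(18) = 2 * hanoi(17) + 1
hanoi(17) = 2 * hanoi(16) + 1
hanoi(16) = 2 * hanoi(15) + 1
hanoi(15) = 2 * hanoi(14) + 1
hanoi(14) = 2 * hanoi(13) + 1
hanoi(13) = 2 * hanoi(12) + 1
hanoi(12) = 2 * hanoi(11) + 1
hanoi(11) = 2 * hanoi(10) + 1
hanoi(10) = 2 * hanoi(9) + 1
hanoi(9) = 2 * hanoi(8) + 1
hanoi(8) = 2 * hanoi(7) + 1
hanoi(7) = 2 * hanoi(6) + 1
hanoi(6) = 2 * hanoi(5) + 1
hanoi(5) = 2 * hanoi(4) + 1
hanoi(4) = 2 * hanoi(3) + 1
hanoi(3) = 2 * hanoi(2) + 1
hanoi(2) = 2 * hanoi(1) + 1
hanoi(1) = 1  (base case)
hanoi(2) = 2 * 1 + 1 = 3
hanoi(3) = 2 * 3 + 1 = 7
hanoi(4) = 2 * 7 + 1 = 15
hanoi(5) = 2 * 15 + 1 = 31
hanoi(6) = 2 * 31 + 1 = 63
hanoi(7) = 2 * 63 + 1 = 127
hanoi(8) = 2 * 127 + 1 = 255
hanoi(9) = 2 * 255 + 1 = 511
hanoi(10) = 2 * 511 + 1 = 1023
hanoi(11) = 2 * 1023 + 1 = 2047
hanoi(12) = 2 * 2047 + 1 = 4095
hanoi(13) = 2 * 4095 + 1 = 8191
hanoi(14) = 2 * 8191 + 1 = 16383
hanoi(15) = 2 * 16383 + 1 = 32767
hanoi(16) = 2 * 32767 + 1 = 65535
hanoi(17) = 2 * 65535 + 1 = 131071
hanoi(18) = 2 * 131071 + 1 = 262143
hanoi(19) = 2 * 262143 + 1 = 524287
hanoi(20) = 2 * 524287 + 1 = 1048575
hanoi(21) = 2 * 1048575 + 1 = 2097151
hanoi(22) = 2 * 2097151 + 1 = 4194303
hanoi(23) = 2 * 4194303 + 1 = 8388607
hanoi(24) = 2 * 8388607 + 1 = 16777215
hanoi(25) = 2 * 16777215 + 1 = 33554431
hanoi(26) = 2 * 33554431 + 1 = 67108863

67108863


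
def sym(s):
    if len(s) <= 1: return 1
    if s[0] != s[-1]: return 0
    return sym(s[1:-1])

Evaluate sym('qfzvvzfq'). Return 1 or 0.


sym('qfzvvzfq'): s[0]='q' == s[-1]='q' -> check sym('fzvvzf')
sym('fzvvzf'): s[0]='f' == s[-1]='f' -> check sym('zvvz')
sym('zvvz'): s[0]='z' == s[-1]='z' -> check sym('vv')
sym('vv'): s[0]='v' == s[-1]='v' -> check sym('')
sym(''): len <= 1 -> return 1  (base case)
Result: 1 (palindrome)

1


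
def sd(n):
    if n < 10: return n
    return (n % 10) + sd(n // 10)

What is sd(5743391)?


sd(5743391) = 1 + sd(574339)
sd(574339) = 9 + sd(57433)
sd(57433) = 3 + sd(5743)
sd(5743) = 3 + sd(574)
sd(574) = 4 + sd(57)
sd(57) = 7 + sd(5)
sd(5) = 5  (base case)
Total: 1 + 9 + 3 + 3 + 4 + 7 + 5 = 32

32


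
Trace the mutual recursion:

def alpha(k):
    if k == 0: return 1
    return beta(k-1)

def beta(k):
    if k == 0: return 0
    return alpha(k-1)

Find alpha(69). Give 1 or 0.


alpha(69) = beta(68)
beta(68) = alpha(67)
alpha(67) = beta(66)
beta(66) = alpha(65)
alpha(65) = beta(64)
beta(64) = alpha(63)
alpha(63) = beta(62)
beta(62) = alpha(61)
alpha(61) = beta(60)
beta(60) = alpha(59)
alpha(59) = beta(58)
beta(58) = alpha(57)
alpha(57) = beta(56)
beta(56) = alpha(55)
alpha(55) = beta(54)
beta(54) = alpha(53)
alpha(53) = beta(52)
beta(52) = alpha(51)
alpha(51) = beta(50)
beta(50) = alpha(49)
alpha(49) = beta(48)
beta(48) = alpha(47)
alpha(47) = beta(46)
beta(46) = alpha(45)
alpha(45) = beta(44)
beta(44) = alpha(43)
alpha(43) = beta(42)
beta(42) = alpha(41)
alpha(41) = beta(40)
beta(40) = alpha(39)
alpha(39) = beta(38)
beta(38) = alpha(37)
alpha(37) = beta(36)
beta(36) = alpha(35)
alpha(35) = beta(34)
beta(34) = alpha(33)
alpha(33) = beta(32)
beta(32) = alpha(31)
alpha(31) = beta(30)
beta(30) = alpha(29)
alpha(29) = beta(28)
beta(28) = alpha(27)
alpha(27) = beta(26)
beta(26) = alpha(25)
alpha(25) = beta(24)
beta(24) = alpha(23)
alpha(23) = beta(22)
beta(22) = alpha(21)
alpha(21) = beta(20)
beta(20) = alpha(19)
alpha(19) = beta(18)
beta(18) = alpha(17)
alpha(17) = beta(16)
beta(16) = alpha(15)
alpha(15) = beta(14)
beta(14) = alpha(13)
alpha(13) = beta(12)
beta(12) = alpha(11)
alpha(11) = beta(10)
beta(10) = alpha(9)
alpha(9) = beta(8)
beta(8) = alpha(7)
alpha(7) = beta(6)
beta(6) = alpha(5)
alpha(5) = beta(4)
beta(4) = alpha(3)
alpha(3) = beta(2)
beta(2) = alpha(1)
alpha(1) = beta(0)
beta(0) = 0  (base case)
Result: 0

0


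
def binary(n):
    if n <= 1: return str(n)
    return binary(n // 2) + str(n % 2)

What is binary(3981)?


binary(3981) = binary(1990) + '1'
binary(1990) = binary(995) + '0'
binary(995) = binary(497) + '1'
binary(497) = binary(248) + '1'
binary(248) = binary(124) + '0'
binary(124) = binary(62) + '0'
binary(62) = binary(31) + '0'
binary(31) = binary(15) + '1'
binary(15) = binary(7) + '1'
binary(7) = binary(3) + '1'
binary(3) = binary(1) + '1'
binary(1) = '1'  (base case)
Concatenating: '1' + '1' + '1' + '1' + '1' + '0' + '0' + '0' + '1' + '1' + '0' + '1' = '111110001101'

111110001101


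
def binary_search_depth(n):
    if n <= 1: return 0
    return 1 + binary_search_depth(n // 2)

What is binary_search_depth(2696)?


2696 / 2 = 1348
1348 / 2 = 674
674 / 2 = 337
337 / 2 = 168
168 / 2 = 84
84 / 2 = 42
42 / 2 = 21
21 / 2 = 10
10 / 2 = 5
5 / 2 = 2
2 / 2 = 1
Reached 1 after 11 halvings

11


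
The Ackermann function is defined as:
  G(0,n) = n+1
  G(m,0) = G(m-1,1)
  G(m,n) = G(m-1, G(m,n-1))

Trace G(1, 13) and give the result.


G(1, 13) = G(0, G(1, 12))
  G(1, 12) = G(0, G(1, 11))
    G(1, 11) = G(0, G(1, 10))
      G(1, 10) = G(0, G(1, 9))
        G(1, 9) = G(0, G(1, 8))
          G(1, 8) = G(0, G(1, 7))
          G(1, 7) = G(0, G(1, 6))
          G(1, 6) = G(0, G(1, 5))
          G(1, 5) = G(0, G(1, 4))
          G(1, 4) = G(0, G(1, 3))
          G(1, 3) = G(0, G(1, 2))
          G(1, 2) = G(0, G(1, 1))
          G(1, 1) = G(0, G(1, 0))
          G(1, 0) = G(0, 1)
          G(0, 1) = 2
            = G(0, 2)
          G(0, 2) = 3
            = G(0, 3)
          G(0, 3) = 4
            = G(0, 4)
          G(0, 4) = 5
            = G(0, 5)
          G(0, 5) = 6
            = G(0, 6)
          G(0, 6) = 7
... (trace truncated)
Result: G(1, 13) = 15

15


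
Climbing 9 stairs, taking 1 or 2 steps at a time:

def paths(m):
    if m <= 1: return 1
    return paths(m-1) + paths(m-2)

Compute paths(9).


Building up from base cases:
paths(0) = 1
paths(1) = 1
paths(2) = paths(1) + paths(0) = 1 + 1 = 2
paths(3) = paths(2) + paths(1) = 2 + 1 = 3
paths(4) = paths(3) + paths(2) = 3 + 2 = 5
paths(5) = paths(4) + paths(3) = 5 + 3 = 8
paths(6) = paths(5) + paths(4) = 8 + 5 = 13
paths(7) = paths(6) + paths(5) = 13 + 8 = 21
paths(8) = paths(7) + paths(6) = 21 + 13 = 34
paths(9) = paths(8) + paths(7) = 34 + 21 = 55

55
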